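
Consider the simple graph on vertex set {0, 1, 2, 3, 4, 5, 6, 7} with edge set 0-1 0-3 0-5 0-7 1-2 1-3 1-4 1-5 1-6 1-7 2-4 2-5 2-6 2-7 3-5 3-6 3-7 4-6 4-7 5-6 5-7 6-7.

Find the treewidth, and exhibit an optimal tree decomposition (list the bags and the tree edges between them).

Each bag holds 5 vertices, so the decomposition has width 4, which upper-bounds the treewidth. Conversely, {1, 2, 4, 6, 7} is a clique of size 5, and the vertices of any clique must share a bag in every tree decomposition; so some bag has ≥ 5 vertices and tw(G) ≥ 4. Combining the bounds, tw(G) = 4.

Treewidth 4.
One such decomposition:
Bags: B1 = {1, 2, 5, 6, 7}  B2 = {1, 3, 5, 6, 7}  B3 = {1, 2, 4, 6, 7}  B4 = {0, 1, 3, 5, 7}
Tree: B1–B2, B1–B3, B2–B4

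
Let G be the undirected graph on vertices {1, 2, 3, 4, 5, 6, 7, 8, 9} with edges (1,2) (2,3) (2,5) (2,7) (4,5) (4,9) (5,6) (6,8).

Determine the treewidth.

1

A width-1 tree decomposition is:
Bags: B1 = {2, 7}  B2 = {2, 5}  B3 = {5, 6}  B4 = {2, 3}  B5 = {4, 5}  B6 = {4, 9}  B7 = {6, 8}  B8 = {1, 2}
Tree: B1–B2, B2–B3, B1–B4, B2–B5, B5–B6, B3–B7, B1–B8
The largest bag has 2 vertices, giving width 1; this decomposition certifies tw(G) ≤ 1. Since G has at least one edge (e.g. 7–2), it is not an edgeless graph, so tw(G) ≥ 1. Therefore the treewidth is 1.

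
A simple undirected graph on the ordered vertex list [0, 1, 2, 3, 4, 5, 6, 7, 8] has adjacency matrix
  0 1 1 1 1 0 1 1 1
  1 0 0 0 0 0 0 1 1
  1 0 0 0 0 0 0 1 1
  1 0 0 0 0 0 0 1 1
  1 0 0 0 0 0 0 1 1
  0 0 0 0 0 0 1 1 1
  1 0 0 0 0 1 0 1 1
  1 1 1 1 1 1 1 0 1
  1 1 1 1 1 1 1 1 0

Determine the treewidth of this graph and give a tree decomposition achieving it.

Treewidth 3.
One optimal decomposition is:
Bags: B1 = {0, 1, 7, 8}  B2 = {0, 3, 7, 8}  B3 = {0, 4, 7, 8}  B4 = {0, 6, 7, 8}  B5 = {5, 6, 7, 8}  B6 = {0, 2, 7, 8}
Tree: B1–B2, B1–B3, B1–B4, B4–B5, B1–B6

Every bag has size at most 4, so the width is 4 − 1 = 3 and tw(G) ≤ 3. On the other hand G contains the 4-clique {0, 1, 7, 8}. A clique must lie in a single bag of any decomposition, so no decomposition can have width below 3. Combining the bounds, tw(G) = 3.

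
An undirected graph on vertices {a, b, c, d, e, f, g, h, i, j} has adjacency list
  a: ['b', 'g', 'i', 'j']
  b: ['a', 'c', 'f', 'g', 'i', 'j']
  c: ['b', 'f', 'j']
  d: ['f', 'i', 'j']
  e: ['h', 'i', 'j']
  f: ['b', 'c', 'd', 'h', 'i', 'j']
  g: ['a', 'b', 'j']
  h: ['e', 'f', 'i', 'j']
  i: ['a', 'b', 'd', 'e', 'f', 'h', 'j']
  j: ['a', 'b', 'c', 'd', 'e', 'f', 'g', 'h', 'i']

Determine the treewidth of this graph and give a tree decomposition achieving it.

Each bag holds 4 vertices, so the decomposition has width 3, which upper-bounds the treewidth. For the lower bound, the 4 vertices {a, b, g, j} are pairwise adjacent, and any tree decomposition puts a clique entirely inside one bag — forcing width ≥ 3. Combining the bounds, tw(G) = 3.

Treewidth 3.
One optimal decomposition is:
Bags: B1 = {b, f, i, j}  B2 = {f, h, i, j}  B3 = {a, b, i, j}  B4 = {e, h, i, j}  B5 = {b, c, f, j}  B6 = {d, f, i, j}  B7 = {a, b, g, j}
Tree: B1–B2, B1–B3, B2–B4, B1–B5, B1–B6, B3–B7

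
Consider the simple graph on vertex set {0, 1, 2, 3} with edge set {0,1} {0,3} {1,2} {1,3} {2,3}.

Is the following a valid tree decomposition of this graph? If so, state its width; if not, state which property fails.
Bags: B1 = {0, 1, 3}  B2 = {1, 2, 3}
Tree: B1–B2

Vertex coverage: the bags together contain {0, 1, 2, 3}, the full vertex set. Edge coverage: each edge of G has both endpoints in at least one bag. Running intersection: for every vertex, the bags containing it form a connected subtree. All three properties hold, so this is a valid tree decomposition of width max|bag| − 1 = 2, and hence tw(G) ≤ 2.

Yes; width 2.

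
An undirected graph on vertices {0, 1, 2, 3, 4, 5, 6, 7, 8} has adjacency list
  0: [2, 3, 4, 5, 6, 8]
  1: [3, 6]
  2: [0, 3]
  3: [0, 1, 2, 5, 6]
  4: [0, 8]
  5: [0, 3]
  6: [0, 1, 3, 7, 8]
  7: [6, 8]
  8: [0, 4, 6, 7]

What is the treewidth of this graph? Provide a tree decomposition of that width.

The largest bag has 3 vertices, giving width 2; this decomposition certifies tw(G) ≤ 2. On the other hand G contains the 3-clique {0, 4, 8}. A clique must lie in a single bag of any decomposition, so no decomposition can have width below 2. Therefore the treewidth is 2.

Treewidth 2.
Bags: B1 = {0, 6, 8}  B2 = {0, 3, 6}  B3 = {0, 2, 3}  B4 = {0, 4, 8}  B5 = {6, 7, 8}  B6 = {1, 3, 6}  B7 = {0, 3, 5}
Tree: B1–B2, B2–B3, B1–B4, B1–B5, B2–B6, B3–B7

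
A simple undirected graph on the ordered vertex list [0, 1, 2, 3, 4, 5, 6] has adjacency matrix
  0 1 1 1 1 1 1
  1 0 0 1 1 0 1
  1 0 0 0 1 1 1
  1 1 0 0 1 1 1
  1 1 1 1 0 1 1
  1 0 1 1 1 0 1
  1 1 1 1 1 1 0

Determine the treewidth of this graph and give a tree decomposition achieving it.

Each bag holds 5 vertices, so the decomposition has width 4, which upper-bounds the treewidth. For the lower bound, the 5 vertices {0, 2, 4, 5, 6} are pairwise adjacent, and any tree decomposition puts a clique entirely inside one bag — forcing width ≥ 4. Combining the bounds, tw(G) = 4.

Treewidth 4.
Bags: B1 = {0, 3, 4, 5, 6}  B2 = {0, 2, 4, 5, 6}  B3 = {0, 1, 3, 4, 6}
Tree: B1–B2, B1–B3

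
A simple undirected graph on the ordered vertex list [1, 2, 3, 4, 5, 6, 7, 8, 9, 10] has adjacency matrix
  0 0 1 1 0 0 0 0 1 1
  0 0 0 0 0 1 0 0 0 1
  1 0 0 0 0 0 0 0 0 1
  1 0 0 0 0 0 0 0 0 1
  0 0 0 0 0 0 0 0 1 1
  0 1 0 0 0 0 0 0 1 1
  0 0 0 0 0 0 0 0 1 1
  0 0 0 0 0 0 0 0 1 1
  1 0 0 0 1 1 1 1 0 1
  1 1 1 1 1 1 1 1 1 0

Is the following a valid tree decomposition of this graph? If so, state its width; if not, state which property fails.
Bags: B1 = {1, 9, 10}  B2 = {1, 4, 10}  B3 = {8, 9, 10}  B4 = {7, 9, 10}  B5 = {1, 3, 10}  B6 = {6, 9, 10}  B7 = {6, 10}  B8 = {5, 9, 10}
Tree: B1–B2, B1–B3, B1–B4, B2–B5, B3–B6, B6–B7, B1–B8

A tree decomposition must satisfy three properties: every vertex lies in some bag; for every edge, both endpoints lie together in some bag; and for every vertex, the bags containing it form a connected subtree. Here vertex 2 appears in no bag, so the decomposition is invalid.

No — vertex 2 appears in no bag.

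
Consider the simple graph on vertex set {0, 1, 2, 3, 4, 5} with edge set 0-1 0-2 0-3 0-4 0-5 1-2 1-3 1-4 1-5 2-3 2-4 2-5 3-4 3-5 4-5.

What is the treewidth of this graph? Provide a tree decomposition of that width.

With just one bag of size 6, the width is 6 − 1 = 5, so tw(G) ≤ 5. On the other hand G contains the 6-clique {0, 1, 2, 3, 4, 5}. A clique must lie in a single bag of any decomposition, so no decomposition can have width below 5. The upper and lower bounds meet at 5, so that is the treewidth.

Treewidth 5.
One such decomposition:
Bags: B1 = {0, 1, 2, 3, 4, 5}
Tree: (single bag)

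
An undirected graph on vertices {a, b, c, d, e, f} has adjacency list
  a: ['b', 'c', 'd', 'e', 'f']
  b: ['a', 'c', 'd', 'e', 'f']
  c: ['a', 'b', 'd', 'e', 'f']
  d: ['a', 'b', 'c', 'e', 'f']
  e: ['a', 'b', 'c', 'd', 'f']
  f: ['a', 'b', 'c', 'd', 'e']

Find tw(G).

5

A width-5 tree decomposition is:
Bags: B1 = {a, b, c, d, e, f}
Tree: (single bag)
With just one bag of size 6, the width is 6 − 1 = 5, so tw(G) ≤ 5. For the lower bound, the 6 vertices {a, b, c, d, e, f} are pairwise adjacent, and any tree decomposition puts a clique entirely inside one bag — forcing width ≥ 5. The upper and lower bounds meet at 5, so that is the treewidth.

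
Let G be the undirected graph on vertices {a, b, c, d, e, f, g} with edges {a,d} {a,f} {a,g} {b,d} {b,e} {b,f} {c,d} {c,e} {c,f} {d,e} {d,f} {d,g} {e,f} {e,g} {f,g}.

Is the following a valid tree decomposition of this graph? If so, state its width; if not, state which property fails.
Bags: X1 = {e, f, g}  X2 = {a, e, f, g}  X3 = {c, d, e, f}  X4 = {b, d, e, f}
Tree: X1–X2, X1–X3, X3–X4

A tree decomposition must satisfy three properties: every vertex lies in some bag; for every edge, both endpoints lie together in some bag; and for every vertex, the bags containing it form a connected subtree. Here edge (d,g) lies in no bag, so the decomposition is invalid.

No — edge (d,g) lies in no bag.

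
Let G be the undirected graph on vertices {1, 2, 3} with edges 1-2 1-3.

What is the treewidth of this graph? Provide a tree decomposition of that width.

Treewidth 1.
One such decomposition:
Bags: B1 = {1, 3}  B2 = {1, 2}
Tree: B1–B2

Every bag has size at most 2, so the width is 2 − 1 = 1 and tw(G) ≤ 1. Any graph with an edge has treewidth ≥ 1, and G has the edge 3–1. The upper and lower bounds meet at 1, so that is the treewidth.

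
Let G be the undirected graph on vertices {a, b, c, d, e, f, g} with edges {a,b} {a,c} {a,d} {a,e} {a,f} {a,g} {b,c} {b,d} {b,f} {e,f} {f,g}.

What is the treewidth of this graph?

A width-2 tree decomposition is:
Bags: B1 = {a, b, d}  B2 = {a, b, f}  B3 = {a, e, f}  B4 = {a, f, g}  B5 = {a, b, c}
Tree: B1–B2, B2–B3, B2–B4, B2–B5
Every bag has size at most 3, so the width is 3 − 1 = 2 and tw(G) ≤ 2. For the lower bound, the 3 vertices {a, b, d} are pairwise adjacent, and any tree decomposition puts a clique entirely inside one bag — forcing width ≥ 2. Therefore the treewidth is 2.

2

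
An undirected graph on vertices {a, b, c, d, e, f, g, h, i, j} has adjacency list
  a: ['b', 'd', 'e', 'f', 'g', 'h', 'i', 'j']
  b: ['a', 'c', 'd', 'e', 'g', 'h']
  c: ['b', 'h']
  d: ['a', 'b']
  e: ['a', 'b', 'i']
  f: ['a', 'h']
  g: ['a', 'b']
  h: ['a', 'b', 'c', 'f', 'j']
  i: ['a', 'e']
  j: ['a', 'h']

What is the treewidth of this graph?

A width-2 tree decomposition is:
Bags: B1 = {a, b, h}  B2 = {a, b, d}  B3 = {a, b, g}  B4 = {a, b, e}  B5 = {a, h, j}  B6 = {a, f, h}  B7 = {b, c, h}  B8 = {a, e, i}
Tree: B1–B2, B1–B3, B1–B4, B1–B5, B1–B6, B1–B7, B4–B8
Each bag holds 3 vertices, so the decomposition has width 2, which upper-bounds the treewidth. For the lower bound, the 3 vertices {b, c, h} are pairwise adjacent, and any tree decomposition puts a clique entirely inside one bag — forcing width ≥ 2. The upper and lower bounds meet at 2, so that is the treewidth.

2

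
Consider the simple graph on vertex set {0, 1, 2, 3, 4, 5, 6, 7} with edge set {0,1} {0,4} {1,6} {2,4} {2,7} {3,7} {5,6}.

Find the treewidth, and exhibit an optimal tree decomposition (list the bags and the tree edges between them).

Treewidth 1.
One optimal decomposition is:
Bags: B1 = {5, 6}  B2 = {1, 6}  B3 = {0, 1}  B4 = {0, 4}  B5 = {2, 4}  B6 = {2, 7}  B7 = {3, 7}
Tree: B1–B2, B2–B3, B3–B4, B4–B5, B5–B6, B6–B7

The largest bag has 2 vertices, giving width 1; this decomposition certifies tw(G) ≤ 1. Since G has at least one edge (e.g. 5–6), it is not an edgeless graph, so tw(G) ≥ 1. Therefore the treewidth is 1.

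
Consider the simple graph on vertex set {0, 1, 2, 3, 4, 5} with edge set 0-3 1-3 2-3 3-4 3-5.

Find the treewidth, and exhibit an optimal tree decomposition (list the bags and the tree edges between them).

The largest bag has 2 vertices, giving width 1; this decomposition certifies tw(G) ≤ 1. G has an edge, so its treewidth is at least 1. Therefore the treewidth is 1.

Treewidth 1.
One optimal decomposition is:
Bags: B1 = {2, 3}  B2 = {1, 3}  B3 = {0, 3}  B4 = {3, 5}  B5 = {3, 4}
Tree: B1–B2, B2–B3, B3–B4, B2–B5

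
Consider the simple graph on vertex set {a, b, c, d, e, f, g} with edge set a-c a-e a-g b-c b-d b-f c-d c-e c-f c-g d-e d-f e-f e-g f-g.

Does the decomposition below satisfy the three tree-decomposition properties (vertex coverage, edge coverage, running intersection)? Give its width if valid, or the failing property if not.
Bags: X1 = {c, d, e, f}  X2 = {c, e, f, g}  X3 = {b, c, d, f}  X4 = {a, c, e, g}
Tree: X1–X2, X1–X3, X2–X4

Checking the three conditions: (i) the bags cover all of {a, b, c, d, e, f, g}; (ii) for each edge, some bag contains both endpoints; (iii) the bags containing any fixed vertex form a subtree. All hold, so the decomposition is valid with width 4 − 1 = 3.

Yes; width 3.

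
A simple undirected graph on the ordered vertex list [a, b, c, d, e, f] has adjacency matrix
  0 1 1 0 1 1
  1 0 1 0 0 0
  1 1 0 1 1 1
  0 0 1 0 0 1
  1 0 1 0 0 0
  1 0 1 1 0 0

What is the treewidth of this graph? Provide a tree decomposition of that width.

Treewidth 2.
One optimal decomposition is:
Bags: B1 = {a, c, e}  B2 = {a, c, f}  B3 = {a, b, c}  B4 = {c, d, f}
Tree: B1–B2, B1–B3, B2–B4

Every bag has size at most 3, so the width is 3 − 1 = 2 and tw(G) ≤ 2. For the lower bound, the 3 vertices {c, d, f} are pairwise adjacent, and any tree decomposition puts a clique entirely inside one bag — forcing width ≥ 2. The upper and lower bounds meet at 2, so that is the treewidth.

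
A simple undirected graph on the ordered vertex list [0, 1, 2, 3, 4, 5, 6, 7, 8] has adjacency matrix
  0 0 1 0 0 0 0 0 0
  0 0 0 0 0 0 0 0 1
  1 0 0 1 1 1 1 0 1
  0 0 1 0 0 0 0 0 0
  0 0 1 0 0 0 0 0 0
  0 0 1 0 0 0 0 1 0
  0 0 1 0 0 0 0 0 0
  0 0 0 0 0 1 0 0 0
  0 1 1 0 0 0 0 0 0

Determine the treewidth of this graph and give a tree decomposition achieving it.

Treewidth 1.
Bags: B1 = {2, 8}  B2 = {2, 4}  B3 = {0, 2}  B4 = {2, 5}  B5 = {5, 7}  B6 = {2, 3}  B7 = {2, 6}  B8 = {1, 8}
Tree: B1–B2, B2–B3, B2–B4, B4–B5, B3–B6, B4–B7, B1–B8

Every bag has size at most 2, so the width is 2 − 1 = 1 and tw(G) ≤ 1. Any graph with an edge has treewidth ≥ 1, and G has the edge 8–2. Hence tw(G) = 1 exactly.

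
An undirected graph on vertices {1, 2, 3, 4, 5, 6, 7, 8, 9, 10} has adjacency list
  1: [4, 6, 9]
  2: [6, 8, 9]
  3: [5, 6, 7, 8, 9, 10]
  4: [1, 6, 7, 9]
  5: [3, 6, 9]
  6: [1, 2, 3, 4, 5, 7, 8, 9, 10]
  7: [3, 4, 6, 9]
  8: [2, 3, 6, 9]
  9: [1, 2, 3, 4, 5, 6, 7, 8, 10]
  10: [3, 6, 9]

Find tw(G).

3

A width-3 tree decomposition is:
Bags: B1 = {3, 6, 7, 9}  B2 = {3, 6, 8, 9}  B3 = {2, 6, 8, 9}  B4 = {3, 6, 9, 10}  B5 = {4, 6, 7, 9}  B6 = {3, 5, 6, 9}  B7 = {1, 4, 6, 9}
Tree: B1–B2, B2–B3, B1–B4, B1–B5, B1–B6, B5–B7
The largest bag has 4 vertices, giving width 3; this decomposition certifies tw(G) ≤ 3. Conversely, {1, 4, 6, 9} is a clique of size 4, and the vertices of any clique must share a bag in every tree decomposition; so some bag has ≥ 4 vertices and tw(G) ≥ 3. The upper and lower bounds meet at 3, so that is the treewidth.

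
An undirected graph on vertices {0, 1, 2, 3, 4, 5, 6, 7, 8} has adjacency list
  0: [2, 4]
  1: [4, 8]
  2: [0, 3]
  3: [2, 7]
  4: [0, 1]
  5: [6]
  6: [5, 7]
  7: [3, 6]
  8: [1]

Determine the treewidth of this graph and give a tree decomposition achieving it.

Each bag holds 2 vertices, so the decomposition has width 1, which upper-bounds the treewidth. Any graph with an edge has treewidth ≥ 1, and G has the edge 5–6. Therefore the treewidth is 1.

Treewidth 1.
One such decomposition:
Bags: B1 = {5, 6}  B2 = {6, 7}  B3 = {3, 7}  B4 = {2, 3}  B5 = {0, 2}  B6 = {0, 4}  B7 = {1, 4}  B8 = {1, 8}
Tree: B1–B2, B2–B3, B3–B4, B4–B5, B5–B6, B6–B7, B7–B8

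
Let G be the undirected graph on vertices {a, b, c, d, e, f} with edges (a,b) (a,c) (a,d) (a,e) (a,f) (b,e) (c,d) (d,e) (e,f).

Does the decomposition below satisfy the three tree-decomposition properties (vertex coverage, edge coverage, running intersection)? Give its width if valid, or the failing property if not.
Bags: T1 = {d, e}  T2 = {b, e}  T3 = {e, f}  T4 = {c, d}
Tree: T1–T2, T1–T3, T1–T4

No — vertex a appears in no bag.

A tree decomposition must satisfy three properties: every vertex lies in some bag; for every edge, both endpoints lie together in some bag; and for every vertex, the bags containing it form a connected subtree. Here vertex a appears in no bag, so the decomposition is invalid.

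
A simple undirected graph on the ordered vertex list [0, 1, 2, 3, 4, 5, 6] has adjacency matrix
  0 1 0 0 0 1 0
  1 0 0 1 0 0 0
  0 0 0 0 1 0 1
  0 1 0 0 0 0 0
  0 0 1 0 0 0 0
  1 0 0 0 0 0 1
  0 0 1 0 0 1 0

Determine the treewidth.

A width-1 tree decomposition is:
Bags: B1 = {1, 3}  B2 = {0, 1}  B3 = {0, 5}  B4 = {5, 6}  B5 = {2, 6}  B6 = {2, 4}
Tree: B1–B2, B2–B3, B3–B4, B4–B5, B5–B6
Each bag holds 2 vertices, so the decomposition has width 1, which upper-bounds the treewidth. Since G has at least one edge (e.g. 3–1), it is not an edgeless graph, so tw(G) ≥ 1. Combining the bounds, tw(G) = 1.

1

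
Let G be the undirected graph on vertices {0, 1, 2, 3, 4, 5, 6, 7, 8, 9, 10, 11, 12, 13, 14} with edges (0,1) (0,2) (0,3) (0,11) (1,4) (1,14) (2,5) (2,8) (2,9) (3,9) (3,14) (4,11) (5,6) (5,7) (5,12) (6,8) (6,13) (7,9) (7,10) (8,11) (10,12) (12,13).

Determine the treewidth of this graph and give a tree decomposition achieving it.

Treewidth 3.
One optimal decomposition is:
Bags: B1 = {7, 10, 12, 13}  B2 = {5, 7, 12, 13}  B3 = {5, 6, 7, 13}  B4 = {5, 6, 7, 9}  B5 = {2, 5, 6, 9}  B6 = {2, 6, 8, 9}  B7 = {2, 3, 8, 9}  B8 = {0, 2, 3, 8}  B9 = {0, 3, 8, 11}  B10 = {0, 3, 11, 14}  B11 = {0, 1, 11, 14}  B12 = {1, 4, 11, 14}
Tree: B1–B2, B2–B3, B3–B4, B4–B5, B5–B6, B6–B7, B7–B8, B8–B9, B9–B10, B10–B11, B11–B12

The largest bag has 4 vertices, giving width 3; this decomposition certifies tw(G) ≤ 3. For the lower bound: the 4 vertex sets {10,12,13}, {7}, {5}, {2,6,8,9} are disjoint, each induces a connected subgraph, and every pair is joined by at least one edge of G. Contracting each set to a single vertex therefore yields K_{4} as a minor, and since treewidth is minor-monotone, tw(G) ≥ tw(K_{4}) = 3. Therefore the treewidth is 3.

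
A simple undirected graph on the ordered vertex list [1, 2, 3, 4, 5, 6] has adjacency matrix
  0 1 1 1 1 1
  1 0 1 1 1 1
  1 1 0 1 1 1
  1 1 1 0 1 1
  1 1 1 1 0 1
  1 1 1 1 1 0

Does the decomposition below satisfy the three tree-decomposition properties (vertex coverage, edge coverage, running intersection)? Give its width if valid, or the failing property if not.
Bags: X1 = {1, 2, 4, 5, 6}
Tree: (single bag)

A tree decomposition must satisfy three properties: every vertex lies in some bag; for every edge, both endpoints lie together in some bag; and for every vertex, the bags containing it form a connected subtree. Here vertex 3 appears in no bag, so the decomposition is invalid.

No — vertex 3 appears in no bag.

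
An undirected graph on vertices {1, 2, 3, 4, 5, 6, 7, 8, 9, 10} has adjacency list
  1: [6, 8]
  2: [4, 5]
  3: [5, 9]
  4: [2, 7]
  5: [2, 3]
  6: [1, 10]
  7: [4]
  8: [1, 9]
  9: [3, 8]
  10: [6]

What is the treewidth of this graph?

A width-1 tree decomposition is:
Bags: B1 = {4, 7}  B2 = {2, 4}  B3 = {2, 5}  B4 = {3, 5}  B5 = {3, 9}  B6 = {8, 9}  B7 = {1, 8}  B8 = {1, 6}  B9 = {6, 10}
Tree: B1–B2, B2–B3, B3–B4, B4–B5, B5–B6, B6–B7, B7–B8, B8–B9
Each bag holds 2 vertices, so the decomposition has width 1, which upper-bounds the treewidth. G has an edge, so its treewidth is at least 1. Therefore the treewidth is 1.

1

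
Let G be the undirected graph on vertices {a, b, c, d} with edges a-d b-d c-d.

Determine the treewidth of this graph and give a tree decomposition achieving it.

Every bag has size at most 2, so the width is 2 − 1 = 1 and tw(G) ≤ 1. Since G has at least one edge (e.g. d–b), it is not an edgeless graph, so tw(G) ≥ 1. Combining the bounds, tw(G) = 1.

Treewidth 1.
Bags: B1 = {b, d}  B2 = {a, d}  B3 = {c, d}
Tree: B1–B2, B2–B3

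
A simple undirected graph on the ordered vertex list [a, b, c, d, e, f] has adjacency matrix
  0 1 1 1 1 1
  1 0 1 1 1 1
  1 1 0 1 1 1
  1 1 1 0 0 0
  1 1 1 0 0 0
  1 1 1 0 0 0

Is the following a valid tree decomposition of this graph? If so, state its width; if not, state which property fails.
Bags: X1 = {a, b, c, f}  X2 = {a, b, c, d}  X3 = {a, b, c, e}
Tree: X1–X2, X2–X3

Yes; width 3.

Every vertex of G appears in some bag (union = {a, b, c, d, e, f}); every edge is covered by a bag; and for each vertex v the set of bags containing v is connected in the bag tree. The decomposition is therefore valid. The largest bag has 4 vertices, so the width is 3.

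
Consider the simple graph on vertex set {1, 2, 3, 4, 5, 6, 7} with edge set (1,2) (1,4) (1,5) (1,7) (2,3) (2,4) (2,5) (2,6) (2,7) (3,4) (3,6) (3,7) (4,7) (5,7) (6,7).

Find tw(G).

A width-3 tree decomposition is:
Bags: B1 = {1, 2, 5, 7}  B2 = {1, 2, 4, 7}  B3 = {2, 3, 4, 7}  B4 = {2, 3, 6, 7}
Tree: B1–B2, B2–B3, B3–B4
Every bag has size at most 4, so the width is 4 − 1 = 3 and tw(G) ≤ 3. Conversely, {1, 2, 4, 7} is a clique of size 4, and the vertices of any clique must share a bag in every tree decomposition; so some bag has ≥ 4 vertices and tw(G) ≥ 3. Combining the bounds, tw(G) = 3.

3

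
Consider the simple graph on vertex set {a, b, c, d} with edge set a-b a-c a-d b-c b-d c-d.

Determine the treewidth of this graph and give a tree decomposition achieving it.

With just one bag of size 4, the width is 4 − 1 = 3, so tw(G) ≤ 3. On the other hand G contains the 4-clique {a, b, c, d}. A clique must lie in a single bag of any decomposition, so no decomposition can have width below 3. The upper and lower bounds meet at 3, so that is the treewidth.

Treewidth 3.
One optimal decomposition is:
Bags: B1 = {a, b, c, d}
Tree: (single bag)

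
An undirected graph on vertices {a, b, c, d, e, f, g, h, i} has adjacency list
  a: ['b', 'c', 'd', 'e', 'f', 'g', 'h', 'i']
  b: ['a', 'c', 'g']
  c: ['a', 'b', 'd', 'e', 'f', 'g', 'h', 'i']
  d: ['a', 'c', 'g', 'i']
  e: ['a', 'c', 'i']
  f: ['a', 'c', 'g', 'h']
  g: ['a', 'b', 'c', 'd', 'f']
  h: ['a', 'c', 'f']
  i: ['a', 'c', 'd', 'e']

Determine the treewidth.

3

A width-3 tree decomposition is:
Bags: B1 = {a, c, d, i}  B2 = {a, c, d, g}  B3 = {a, b, c, g}  B4 = {a, c, f, g}  B5 = {a, c, f, h}  B6 = {a, c, e, i}
Tree: B1–B2, B2–B3, B2–B4, B4–B5, B1–B6
The largest bag has 4 vertices, giving width 3; this decomposition certifies tw(G) ≤ 3. On the other hand G contains the 4-clique {a, c, d, g}. A clique must lie in a single bag of any decomposition, so no decomposition can have width below 3. Combining the bounds, tw(G) = 3.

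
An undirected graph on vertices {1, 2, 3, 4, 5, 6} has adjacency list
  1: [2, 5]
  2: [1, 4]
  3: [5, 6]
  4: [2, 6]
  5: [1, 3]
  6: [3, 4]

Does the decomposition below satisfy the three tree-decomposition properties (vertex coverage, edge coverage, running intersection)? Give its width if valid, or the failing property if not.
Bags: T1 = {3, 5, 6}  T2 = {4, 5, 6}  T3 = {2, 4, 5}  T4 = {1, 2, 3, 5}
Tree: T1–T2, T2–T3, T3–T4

No — bags containing vertex 3 are not connected in the tree.

A tree decomposition must satisfy three properties: every vertex lies in some bag; for every edge, both endpoints lie together in some bag; and for every vertex, the bags containing it form a connected subtree. Here bags containing vertex 3 are not connected in the tree, so the decomposition is invalid.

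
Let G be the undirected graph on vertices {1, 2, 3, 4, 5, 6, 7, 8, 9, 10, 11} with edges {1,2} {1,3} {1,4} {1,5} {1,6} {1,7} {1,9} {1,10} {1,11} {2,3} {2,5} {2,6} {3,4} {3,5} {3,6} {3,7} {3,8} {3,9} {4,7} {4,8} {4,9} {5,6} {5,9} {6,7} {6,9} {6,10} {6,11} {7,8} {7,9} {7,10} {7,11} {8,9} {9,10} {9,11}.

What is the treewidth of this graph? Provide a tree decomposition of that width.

Treewidth 4.
One such decomposition:
Bags: B1 = {1, 6, 7, 9, 11}  B2 = {1, 3, 6, 7, 9}  B3 = {1, 3, 5, 6, 9}  B4 = {1, 3, 4, 7, 9}  B5 = {1, 6, 7, 9, 10}  B6 = {1, 2, 3, 5, 6}  B7 = {3, 4, 7, 8, 9}
Tree: B1–B2, B2–B3, B2–B4, B2–B5, B3–B6, B4–B7

Each bag holds 5 vertices, so the decomposition has width 4, which upper-bounds the treewidth. For the lower bound, the 5 vertices {3, 4, 7, 8, 9} are pairwise adjacent, and any tree decomposition puts a clique entirely inside one bag — forcing width ≥ 4. Combining the bounds, tw(G) = 4.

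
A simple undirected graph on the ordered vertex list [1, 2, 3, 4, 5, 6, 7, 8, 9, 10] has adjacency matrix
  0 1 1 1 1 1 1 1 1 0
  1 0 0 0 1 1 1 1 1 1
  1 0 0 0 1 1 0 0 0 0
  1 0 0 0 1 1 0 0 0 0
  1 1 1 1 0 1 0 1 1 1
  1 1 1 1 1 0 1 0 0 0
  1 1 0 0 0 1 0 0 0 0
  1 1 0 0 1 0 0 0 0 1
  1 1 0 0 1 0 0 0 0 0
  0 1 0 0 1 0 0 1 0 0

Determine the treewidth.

3

A width-3 tree decomposition is:
Bags: B1 = {1, 4, 5, 6}  B2 = {1, 2, 5, 6}  B3 = {1, 3, 5, 6}  B4 = {1, 2, 5, 9}  B5 = {1, 2, 5, 8}  B6 = {2, 5, 8, 10}  B7 = {1, 2, 6, 7}
Tree: B1–B2, B2–B3, B2–B4, B4–B5, B5–B6, B2–B7
Every bag has size at most 4, so the width is 4 − 1 = 3 and tw(G) ≤ 3. Conversely, {1, 2, 5, 8} is a clique of size 4, and the vertices of any clique must share a bag in every tree decomposition; so some bag has ≥ 4 vertices and tw(G) ≥ 3. Hence tw(G) = 3 exactly.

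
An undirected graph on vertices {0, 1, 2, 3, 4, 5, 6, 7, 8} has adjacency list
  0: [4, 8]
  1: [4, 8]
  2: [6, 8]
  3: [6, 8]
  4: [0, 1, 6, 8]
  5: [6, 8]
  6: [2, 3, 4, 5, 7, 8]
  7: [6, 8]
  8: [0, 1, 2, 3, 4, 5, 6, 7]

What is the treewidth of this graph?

A width-2 tree decomposition is:
Bags: B1 = {4, 6, 8}  B2 = {2, 6, 8}  B3 = {0, 4, 8}  B4 = {1, 4, 8}  B5 = {6, 7, 8}  B6 = {3, 6, 8}  B7 = {5, 6, 8}
Tree: B1–B2, B1–B3, B3–B4, B1–B5, B2–B6, B5–B7
The largest bag has 3 vertices, giving width 2; this decomposition certifies tw(G) ≤ 2. On the other hand G contains the 3-clique {0, 4, 8}. A clique must lie in a single bag of any decomposition, so no decomposition can have width below 2. Therefore the treewidth is 2.

2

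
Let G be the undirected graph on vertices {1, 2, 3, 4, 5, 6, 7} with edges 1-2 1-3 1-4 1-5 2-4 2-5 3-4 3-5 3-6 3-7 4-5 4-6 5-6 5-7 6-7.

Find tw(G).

3

A width-3 tree decomposition is:
Bags: B1 = {3, 5, 6, 7}  B2 = {3, 4, 5, 6}  B3 = {1, 3, 4, 5}  B4 = {1, 2, 4, 5}
Tree: B1–B2, B2–B3, B3–B4
Each bag holds 4 vertices, so the decomposition has width 3, which upper-bounds the treewidth. For the lower bound, the 4 vertices {1, 2, 4, 5} are pairwise adjacent, and any tree decomposition puts a clique entirely inside one bag — forcing width ≥ 3. Therefore the treewidth is 3.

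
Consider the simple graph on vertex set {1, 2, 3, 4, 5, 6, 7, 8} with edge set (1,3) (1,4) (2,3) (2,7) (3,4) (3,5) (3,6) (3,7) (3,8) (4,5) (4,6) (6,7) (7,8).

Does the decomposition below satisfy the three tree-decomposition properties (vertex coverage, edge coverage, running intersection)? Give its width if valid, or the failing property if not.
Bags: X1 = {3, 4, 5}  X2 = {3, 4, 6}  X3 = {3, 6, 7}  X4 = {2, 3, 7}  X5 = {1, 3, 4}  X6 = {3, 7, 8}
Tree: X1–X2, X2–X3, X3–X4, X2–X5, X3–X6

Every vertex of G appears in some bag (union = {1, 2, 3, 4, 5, 6, 7, 8}); every edge is covered by a bag; and for each vertex v the set of bags containing v is connected in the bag tree. The decomposition is therefore valid. The largest bag has 3 vertices, so the width is 2.

Yes; width 2.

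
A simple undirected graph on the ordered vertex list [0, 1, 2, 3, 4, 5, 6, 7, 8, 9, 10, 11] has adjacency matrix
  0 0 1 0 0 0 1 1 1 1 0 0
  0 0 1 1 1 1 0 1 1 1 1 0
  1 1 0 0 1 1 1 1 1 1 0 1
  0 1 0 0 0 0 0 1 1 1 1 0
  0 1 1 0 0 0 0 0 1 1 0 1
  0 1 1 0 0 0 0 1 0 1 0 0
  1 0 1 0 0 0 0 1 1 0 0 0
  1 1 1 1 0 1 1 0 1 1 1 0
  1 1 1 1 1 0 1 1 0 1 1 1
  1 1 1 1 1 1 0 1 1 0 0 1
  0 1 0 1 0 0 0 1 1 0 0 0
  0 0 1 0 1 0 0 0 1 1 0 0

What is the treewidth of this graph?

A width-4 tree decomposition is:
Bags: B1 = {1, 2, 4, 8, 9}  B2 = {1, 2, 7, 8, 9}  B3 = {0, 2, 7, 8, 9}  B4 = {1, 3, 7, 8, 9}  B5 = {2, 4, 8, 9, 11}  B6 = {0, 2, 6, 7, 8}  B7 = {1, 3, 7, 8, 10}  B8 = {1, 2, 5, 7, 9}
Tree: B1–B2, B2–B3, B2–B4, B1–B5, B3–B6, B4–B7, B2–B8
Each bag holds 5 vertices, so the decomposition has width 4, which upper-bounds the treewidth. Conversely, {1, 3, 7, 8, 10} is a clique of size 5, and the vertices of any clique must share a bag in every tree decomposition; so some bag has ≥ 5 vertices and tw(G) ≥ 4. Therefore the treewidth is 4.

4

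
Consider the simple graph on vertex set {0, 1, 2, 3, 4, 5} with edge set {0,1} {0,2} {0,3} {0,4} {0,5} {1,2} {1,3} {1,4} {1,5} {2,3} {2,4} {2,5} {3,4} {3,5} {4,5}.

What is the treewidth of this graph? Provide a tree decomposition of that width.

A single bag containing all 6 vertices is trivially a valid decomposition of width 5. For the lower bound, the 6 vertices {0, 1, 2, 3, 4, 5} are pairwise adjacent, and any tree decomposition puts a clique entirely inside one bag — forcing width ≥ 5. Hence tw(G) = 5 exactly.

Treewidth 5.
One such decomposition:
Bags: B1 = {0, 1, 2, 3, 4, 5}
Tree: (single bag)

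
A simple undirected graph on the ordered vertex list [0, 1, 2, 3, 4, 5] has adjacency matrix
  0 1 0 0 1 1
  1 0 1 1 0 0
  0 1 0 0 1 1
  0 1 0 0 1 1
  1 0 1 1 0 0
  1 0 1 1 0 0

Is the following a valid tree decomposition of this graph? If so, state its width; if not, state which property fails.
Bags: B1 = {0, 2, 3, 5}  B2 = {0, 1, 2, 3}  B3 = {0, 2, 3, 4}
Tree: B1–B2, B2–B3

Vertex coverage: the bags together contain {0, 1, 2, 3, 4, 5}, the full vertex set. Edge coverage: each edge of G has both endpoints in at least one bag. Running intersection: for every vertex, the bags containing it form a connected subtree. All three properties hold, so this is a valid tree decomposition of width max|bag| − 1 = 3, and hence tw(G) ≤ 3.

Yes; width 3.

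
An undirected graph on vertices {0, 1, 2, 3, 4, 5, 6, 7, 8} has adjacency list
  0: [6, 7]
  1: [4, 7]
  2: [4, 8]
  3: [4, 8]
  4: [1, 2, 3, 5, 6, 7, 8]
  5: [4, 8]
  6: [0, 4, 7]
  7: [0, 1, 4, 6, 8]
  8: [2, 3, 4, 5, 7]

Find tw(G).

A width-2 tree decomposition is:
Bags: B1 = {4, 6, 7}  B2 = {4, 7, 8}  B3 = {0, 6, 7}  B4 = {4, 5, 8}  B5 = {3, 4, 8}  B6 = {1, 4, 7}  B7 = {2, 4, 8}
Tree: B1–B2, B1–B3, B2–B4, B4–B5, B2–B6, B4–B7
Every bag has size at most 3, so the width is 3 − 1 = 2 and tw(G) ≤ 2. For the lower bound, the 3 vertices {0, 6, 7} are pairwise adjacent, and any tree decomposition puts a clique entirely inside one bag — forcing width ≥ 2. Therefore the treewidth is 2.

2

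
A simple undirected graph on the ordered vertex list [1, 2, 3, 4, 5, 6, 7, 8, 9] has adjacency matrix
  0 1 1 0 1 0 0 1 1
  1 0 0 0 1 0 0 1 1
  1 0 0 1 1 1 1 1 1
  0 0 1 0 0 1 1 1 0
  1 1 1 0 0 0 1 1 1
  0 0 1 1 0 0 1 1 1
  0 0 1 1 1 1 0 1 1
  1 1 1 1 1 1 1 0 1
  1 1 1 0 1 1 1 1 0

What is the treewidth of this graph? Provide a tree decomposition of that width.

Every bag has size at most 5, so the width is 5 − 1 = 4 and tw(G) ≤ 4. On the other hand G contains the 5-clique {1, 2, 5, 8, 9}. A clique must lie in a single bag of any decomposition, so no decomposition can have width below 4. Hence tw(G) = 4 exactly.

Treewidth 4.
One optimal decomposition is:
Bags: B1 = {3, 5, 7, 8, 9}  B2 = {3, 6, 7, 8, 9}  B3 = {1, 3, 5, 8, 9}  B4 = {1, 2, 5, 8, 9}  B5 = {3, 4, 6, 7, 8}
Tree: B1–B2, B1–B3, B3–B4, B2–B5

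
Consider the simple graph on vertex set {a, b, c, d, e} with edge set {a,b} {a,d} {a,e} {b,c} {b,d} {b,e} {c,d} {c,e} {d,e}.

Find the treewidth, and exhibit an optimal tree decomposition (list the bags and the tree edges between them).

Treewidth 3.
One optimal decomposition is:
Bags: B1 = {a, b, d, e}  B2 = {b, c, d, e}
Tree: B1–B2

Every bag has size at most 4, so the width is 4 − 1 = 3 and tw(G) ≤ 3. Conversely, {b, c, d, e} is a clique of size 4, and the vertices of any clique must share a bag in every tree decomposition; so some bag has ≥ 4 vertices and tw(G) ≥ 3. Combining the bounds, tw(G) = 3.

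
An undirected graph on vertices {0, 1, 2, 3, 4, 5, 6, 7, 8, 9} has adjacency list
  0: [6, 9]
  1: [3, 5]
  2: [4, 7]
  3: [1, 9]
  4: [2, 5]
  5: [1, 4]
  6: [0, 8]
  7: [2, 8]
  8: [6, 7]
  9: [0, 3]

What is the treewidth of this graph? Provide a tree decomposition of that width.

Treewidth 2.
One such decomposition:
Bags: B1 = {1, 3, 9}  B2 = {0, 1, 9}  B3 = {0, 1, 6}  B4 = {1, 6, 8}  B5 = {1, 7, 8}  B6 = {1, 2, 7}  B7 = {1, 2, 4}  B8 = {1, 4, 5}
Tree: B1–B2, B2–B3, B3–B4, B4–B5, B5–B6, B6–B7, B7–B8

Every bag has size at most 3, so the width is 3 − 1 = 2 and tw(G) ≤ 2. Since 1–3–9–0–6–8–7–2–4–5–1 is a cycle in G, G is not acyclic. Forests are exactly the graphs of treewidth ≤ 1, so tw(G) ≥ 2. Therefore the treewidth is 2.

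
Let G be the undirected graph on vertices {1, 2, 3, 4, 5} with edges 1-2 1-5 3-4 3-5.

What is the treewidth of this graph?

A width-1 tree decomposition is:
Bags: B1 = {3, 5}  B2 = {1, 5}  B3 = {1, 2}  B4 = {3, 4}
Tree: B1–B2, B2–B3, B1–B4
Each bag holds 2 vertices, so the decomposition has width 1, which upper-bounds the treewidth. G has an edge, so its treewidth is at least 1. Hence tw(G) = 1 exactly.

1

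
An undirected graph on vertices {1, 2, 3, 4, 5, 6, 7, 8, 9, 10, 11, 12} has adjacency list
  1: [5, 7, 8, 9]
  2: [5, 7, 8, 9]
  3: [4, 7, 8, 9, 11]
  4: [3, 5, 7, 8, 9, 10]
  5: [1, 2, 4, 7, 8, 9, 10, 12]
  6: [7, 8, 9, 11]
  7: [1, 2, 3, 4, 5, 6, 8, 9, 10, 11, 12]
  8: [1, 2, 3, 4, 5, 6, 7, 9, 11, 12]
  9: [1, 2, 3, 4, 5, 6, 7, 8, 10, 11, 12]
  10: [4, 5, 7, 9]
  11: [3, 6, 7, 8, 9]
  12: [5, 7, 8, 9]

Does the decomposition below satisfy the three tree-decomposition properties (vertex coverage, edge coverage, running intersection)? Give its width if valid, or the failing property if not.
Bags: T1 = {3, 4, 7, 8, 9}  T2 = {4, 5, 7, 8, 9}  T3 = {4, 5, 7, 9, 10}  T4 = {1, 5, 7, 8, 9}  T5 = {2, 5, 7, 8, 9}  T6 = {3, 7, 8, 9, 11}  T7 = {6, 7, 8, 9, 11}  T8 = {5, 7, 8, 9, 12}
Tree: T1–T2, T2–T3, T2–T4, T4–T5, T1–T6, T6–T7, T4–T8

Yes; width 4.

Every vertex of G appears in some bag (union = {1, 2, 3, 4, 5, 6, 7, 8, 9, 10, 11, 12}); every edge is covered by a bag; and for each vertex v the set of bags containing v is connected in the bag tree. The decomposition is therefore valid. The largest bag has 5 vertices, so the width is 4.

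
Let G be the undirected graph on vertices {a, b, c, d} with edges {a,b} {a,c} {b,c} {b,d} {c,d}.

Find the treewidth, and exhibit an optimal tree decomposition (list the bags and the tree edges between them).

Treewidth 2.
One such decomposition:
Bags: B1 = {a, b, c}  B2 = {b, c, d}
Tree: B1–B2

The largest bag has 3 vertices, giving width 2; this decomposition certifies tw(G) ≤ 2. For the lower bound, the 3 vertices {b, c, d} are pairwise adjacent, and any tree decomposition puts a clique entirely inside one bag — forcing width ≥ 2. The upper and lower bounds meet at 2, so that is the treewidth.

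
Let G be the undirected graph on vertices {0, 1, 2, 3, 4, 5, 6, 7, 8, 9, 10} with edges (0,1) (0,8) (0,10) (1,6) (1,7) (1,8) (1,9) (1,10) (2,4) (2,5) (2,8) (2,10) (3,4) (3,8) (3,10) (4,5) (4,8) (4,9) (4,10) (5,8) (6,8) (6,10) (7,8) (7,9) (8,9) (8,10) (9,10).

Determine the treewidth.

3

A width-3 tree decomposition is:
Bags: B1 = {0, 1, 8, 10}  B2 = {1, 8, 9, 10}  B3 = {4, 8, 9, 10}  B4 = {2, 4, 8, 10}  B5 = {3, 4, 8, 10}  B6 = {1, 7, 8, 9}  B7 = {2, 4, 5, 8}  B8 = {1, 6, 8, 10}
Tree: B1–B2, B2–B3, B3–B4, B3–B5, B2–B6, B4–B7, B2–B8
The largest bag has 4 vertices, giving width 3; this decomposition certifies tw(G) ≤ 3. On the other hand G contains the 4-clique {0, 1, 8, 10}. A clique must lie in a single bag of any decomposition, so no decomposition can have width below 3. Therefore the treewidth is 3.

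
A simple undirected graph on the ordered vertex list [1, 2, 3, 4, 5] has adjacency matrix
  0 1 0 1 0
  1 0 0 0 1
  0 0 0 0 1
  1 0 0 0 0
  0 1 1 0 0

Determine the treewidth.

A width-1 tree decomposition is:
Bags: B1 = {2, 5}  B2 = {1, 2}  B3 = {1, 4}  B4 = {3, 5}
Tree: B1–B2, B2–B3, B1–B4
The largest bag has 2 vertices, giving width 1; this decomposition certifies tw(G) ≤ 1. Since G has at least one edge (e.g. 5–2), it is not an edgeless graph, so tw(G) ≥ 1. Therefore the treewidth is 1.

1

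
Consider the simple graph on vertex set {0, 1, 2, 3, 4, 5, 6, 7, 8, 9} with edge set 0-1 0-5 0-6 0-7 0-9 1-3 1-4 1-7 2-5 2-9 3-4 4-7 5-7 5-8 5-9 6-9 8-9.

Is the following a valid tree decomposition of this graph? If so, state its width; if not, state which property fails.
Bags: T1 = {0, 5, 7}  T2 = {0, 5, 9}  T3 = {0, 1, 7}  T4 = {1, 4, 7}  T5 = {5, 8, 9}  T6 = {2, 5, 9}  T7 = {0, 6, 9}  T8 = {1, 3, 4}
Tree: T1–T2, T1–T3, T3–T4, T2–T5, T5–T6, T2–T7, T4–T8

Every vertex of G appears in some bag (union = {0, 1, 2, 3, 4, 5, 6, 7, 8, 9}); every edge is covered by a bag; and for each vertex v the set of bags containing v is connected in the bag tree. The decomposition is therefore valid. The largest bag has 3 vertices, so the width is 2.

Yes; width 2.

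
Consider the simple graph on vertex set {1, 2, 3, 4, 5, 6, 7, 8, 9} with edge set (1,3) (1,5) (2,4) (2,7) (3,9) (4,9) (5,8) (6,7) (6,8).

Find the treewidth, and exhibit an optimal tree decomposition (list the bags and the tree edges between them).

Treewidth 2.
One such decomposition:
Bags: B1 = {2, 4, 9}  B2 = {2, 7, 9}  B3 = {6, 7, 9}  B4 = {6, 8, 9}  B5 = {5, 8, 9}  B6 = {1, 5, 9}  B7 = {1, 3, 9}
Tree: B1–B2, B2–B3, B3–B4, B4–B5, B5–B6, B6–B7

Every bag has size at most 3, so the width is 3 − 1 = 2 and tw(G) ≤ 2. For the lower bound, G contains the cycle 9–4–2–7–6–8–5–1–3–9, so G is not a forest; only forests have treewidth ≤ 1, hence tw(G) ≥ 2. The upper and lower bounds meet at 2, so that is the treewidth.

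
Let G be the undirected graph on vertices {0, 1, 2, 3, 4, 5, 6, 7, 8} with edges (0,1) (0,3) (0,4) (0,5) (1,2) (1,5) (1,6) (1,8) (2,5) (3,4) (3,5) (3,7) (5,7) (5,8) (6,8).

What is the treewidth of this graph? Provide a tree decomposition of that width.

Treewidth 2.
One such decomposition:
Bags: B1 = {0, 3, 5}  B2 = {0, 1, 5}  B3 = {3, 5, 7}  B4 = {1, 2, 5}  B5 = {0, 3, 4}  B6 = {1, 5, 8}  B7 = {1, 6, 8}
Tree: B1–B2, B1–B3, B2–B4, B1–B5, B4–B6, B6–B7

The largest bag has 3 vertices, giving width 2; this decomposition certifies tw(G) ≤ 2. On the other hand G contains the 3-clique {0, 3, 4}. A clique must lie in a single bag of any decomposition, so no decomposition can have width below 2. Therefore the treewidth is 2.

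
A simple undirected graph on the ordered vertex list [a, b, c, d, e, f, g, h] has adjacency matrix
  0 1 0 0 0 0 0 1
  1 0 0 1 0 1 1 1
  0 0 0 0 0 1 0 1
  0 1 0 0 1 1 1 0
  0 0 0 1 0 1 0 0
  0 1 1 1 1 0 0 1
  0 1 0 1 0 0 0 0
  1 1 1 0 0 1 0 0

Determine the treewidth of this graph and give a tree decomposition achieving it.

Every bag has size at most 3, so the width is 3 − 1 = 2 and tw(G) ≤ 2. For the lower bound, the 3 vertices {b, d, g} are pairwise adjacent, and any tree decomposition puts a clique entirely inside one bag — forcing width ≥ 2. Combining the bounds, tw(G) = 2.

Treewidth 2.
Bags: B1 = {b, d, g}  B2 = {b, d, f}  B3 = {d, e, f}  B4 = {b, f, h}  B5 = {a, b, h}  B6 = {c, f, h}
Tree: B1–B2, B2–B3, B2–B4, B4–B5, B4–B6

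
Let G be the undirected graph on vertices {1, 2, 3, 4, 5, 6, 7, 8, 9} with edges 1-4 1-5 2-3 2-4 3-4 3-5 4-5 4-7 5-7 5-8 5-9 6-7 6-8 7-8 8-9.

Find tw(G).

A width-2 tree decomposition is:
Bags: B1 = {4, 5, 7}  B2 = {5, 7, 8}  B3 = {1, 4, 5}  B4 = {6, 7, 8}  B5 = {3, 4, 5}  B6 = {5, 8, 9}  B7 = {2, 3, 4}
Tree: B1–B2, B1–B3, B2–B4, B1–B5, B2–B6, B5–B7
The largest bag has 3 vertices, giving width 2; this decomposition certifies tw(G) ≤ 2. For the lower bound, the 3 vertices {2, 3, 4} are pairwise adjacent, and any tree decomposition puts a clique entirely inside one bag — forcing width ≥ 2. Therefore the treewidth is 2.

2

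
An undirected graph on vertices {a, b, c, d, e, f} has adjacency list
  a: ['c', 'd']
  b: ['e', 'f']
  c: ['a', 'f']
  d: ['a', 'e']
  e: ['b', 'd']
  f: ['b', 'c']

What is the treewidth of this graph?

A width-2 tree decomposition is:
Bags: B1 = {a, c, d}  B2 = {c, d, e}  B3 = {b, c, e}  B4 = {b, c, f}
Tree: B1–B2, B2–B3, B3–B4
The largest bag has 3 vertices, giving width 2; this decomposition certifies tw(G) ≤ 2. The edges c–a–d–e–b–f–c form a cycle, so G is not a tree and its treewidth is at least 2. The upper and lower bounds meet at 2, so that is the treewidth.

2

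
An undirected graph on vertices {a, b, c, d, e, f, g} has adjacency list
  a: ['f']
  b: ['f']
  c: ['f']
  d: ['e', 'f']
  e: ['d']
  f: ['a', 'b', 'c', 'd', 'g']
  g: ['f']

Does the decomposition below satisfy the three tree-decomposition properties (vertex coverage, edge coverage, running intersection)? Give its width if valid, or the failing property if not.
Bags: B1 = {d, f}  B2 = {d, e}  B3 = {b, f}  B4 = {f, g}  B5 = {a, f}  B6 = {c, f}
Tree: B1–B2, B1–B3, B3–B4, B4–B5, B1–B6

Every vertex of G appears in some bag (union = {a, b, c, d, e, f, g}); every edge is covered by a bag; and for each vertex v the set of bags containing v is connected in the bag tree. The decomposition is therefore valid. The largest bag has 2 vertices, so the width is 1.

Yes; width 1.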